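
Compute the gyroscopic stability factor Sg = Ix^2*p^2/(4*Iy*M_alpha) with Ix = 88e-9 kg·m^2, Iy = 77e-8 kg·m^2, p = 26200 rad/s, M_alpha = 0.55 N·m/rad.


Sg = Ix^2 * p^2 / (4 * Iy * M_alpha) = (88e-9)^2 * 26200^2 / (4 * 77e-8 * 0.55) = 3.138

3.138


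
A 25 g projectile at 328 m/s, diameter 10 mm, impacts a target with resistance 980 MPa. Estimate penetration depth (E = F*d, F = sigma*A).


A = pi*(d/2)^2 = pi*(10/2)^2 = 78.5398 mm^2
E = 0.5*m*v^2 = 0.5*0.025*328^2 = 1344.8 J
depth = E/(sigma*A) = 1344.8 J / (980 MPa * 78.5398 mm^2) = 1344.8/(980 * 78.5398) m = 0.017472 m ≈ 17.47 mm

17.47 mm


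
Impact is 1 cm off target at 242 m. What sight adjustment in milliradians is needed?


1 mrad subtends 1 cm per 10 m of range, so adj = error_cm / (dist_m / 10) = 1 / (242/10) = 0.04132 mrad

0.04132 mrad


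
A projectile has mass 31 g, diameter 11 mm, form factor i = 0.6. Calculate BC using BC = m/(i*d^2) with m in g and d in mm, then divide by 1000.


BC = m/(i*d^2*1000) = 31/(0.6 * 11^2 * 1000) = 0.000427

0.000427


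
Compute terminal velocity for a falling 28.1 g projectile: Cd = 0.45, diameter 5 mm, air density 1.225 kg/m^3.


A = pi*(d/2)^2 = pi*(5/2000)^2 = 1.96350e-05 m^2
vt = sqrt(2mg/(Cd*rho*A)) = sqrt(2*0.0281*9.81/(0.45 * 1.225 * 1.96350e-05)) = 225.7 m/s

225.7 m/s


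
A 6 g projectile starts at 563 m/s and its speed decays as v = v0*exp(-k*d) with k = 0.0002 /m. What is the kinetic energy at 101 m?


v = v0*exp(-k*d) = 563*exp(-0.0002*101) = 551.741 m/s
E = 0.5*m*v^2 = 0.5*0.006*551.741^2 = 913.3 J

913.3 J


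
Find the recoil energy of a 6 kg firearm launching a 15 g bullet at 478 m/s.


v_r = m_p*v_p/m_gun = 0.015*478/6 = 1.195 m/s, E_r = 0.5*m_gun*v_r^2 = 0.5*6*1.195^2 = 4.284 J

4.284 J


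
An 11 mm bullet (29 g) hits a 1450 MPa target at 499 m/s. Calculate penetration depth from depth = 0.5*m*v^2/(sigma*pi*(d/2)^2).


A = pi*(d/2)^2 = pi*(11/2)^2 = 95.0332 mm^2
E = 0.5*m*v^2 = 0.5*0.029*499^2 = 3610.51 J
depth = E/(sigma*A) = 3610.51 J / (1450 MPa * 95.0332 mm^2) = 3610.51/(1450 * 95.0332) m = 0.0262015 m ≈ 26.2 mm

26.2 mm


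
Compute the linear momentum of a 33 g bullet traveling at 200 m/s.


p = m*v = 0.033*200 = 6.6 kg·m/s

6.6 kg·m/s


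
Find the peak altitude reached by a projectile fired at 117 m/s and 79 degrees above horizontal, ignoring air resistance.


H = (v0*sin(theta))^2 / (2g) = (117*sin(79°))^2 / (2*9.81) = 672.3 m

672.3 m


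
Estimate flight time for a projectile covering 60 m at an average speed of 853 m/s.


t = d/v = 60/853 = 0.07034 s

0.07034 s


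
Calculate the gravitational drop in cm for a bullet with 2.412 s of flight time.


drop = 0.5*g*t^2 = 0.5*9.81*2.412^2 = 28.536 m ≈ 2854 cm

2854 cm


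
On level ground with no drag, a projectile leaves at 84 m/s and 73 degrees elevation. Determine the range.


R = v0^2 * sin(2*theta) / g = 84^2 * sin(2*73°) / 9.81 = 402.2 m

402.2 m


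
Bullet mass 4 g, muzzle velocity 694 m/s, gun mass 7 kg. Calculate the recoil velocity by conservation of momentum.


v_recoil = m_p * v_p / m_gun = 0.004 * 694 / 7 = 0.3966 m/s

0.3966 m/s


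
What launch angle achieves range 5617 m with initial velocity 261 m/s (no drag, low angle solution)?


sin(2*theta) = R*g/v0^2 = 5617*9.81/261^2 = 0.808895, theta = arcsin(0.808895)/2 = 26.99°

26.99 degrees


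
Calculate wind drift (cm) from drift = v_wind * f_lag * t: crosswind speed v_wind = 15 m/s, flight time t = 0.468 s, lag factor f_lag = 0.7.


drift = v_wind * lag * t = 15 * 0.7 * 0.468 = 4.914 m ≈ 491.4 cm

491.4 cm


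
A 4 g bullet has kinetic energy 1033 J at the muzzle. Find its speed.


v = sqrt(2*E/m) = sqrt(2*1033/0.004) = 718.7 m/s

718.7 m/s


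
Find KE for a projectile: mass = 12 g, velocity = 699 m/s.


E = 0.5*m*v^2 = 0.5*0.012*699^2 = 2932 J

2932 J


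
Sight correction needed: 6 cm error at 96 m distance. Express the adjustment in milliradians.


1 mrad subtends 1 cm per 10 m of range, so adj = error_cm / (dist_m / 10) = 6 / (96/10) = 0.625 mrad

0.625 mrad


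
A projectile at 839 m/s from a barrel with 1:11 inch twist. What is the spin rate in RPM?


twist_m = 11*0.0254 = 0.2794 m
spin = v/twist = 839/0.2794 = 3002.863 rev/s
RPM = spin*60 = 3002.863*60 ≈ 180172 RPM

180172 RPM


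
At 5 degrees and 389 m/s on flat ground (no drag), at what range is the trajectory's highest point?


R = v0^2*sin(2*theta)/g = 389^2*sin(2*5°)/9.81 = 2678.55 m
apex_dist = R/2 = 2678.55/2 = 1339 m

1339 m


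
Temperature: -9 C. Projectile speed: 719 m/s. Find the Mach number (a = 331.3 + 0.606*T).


a = 331.3 + 0.606*(-9) = 325.846 m/s
M = v/a = 719/325.846 = 2.207

2.207


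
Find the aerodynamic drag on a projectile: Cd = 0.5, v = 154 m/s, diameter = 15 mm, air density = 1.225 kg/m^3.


A = pi*(d/2)^2 = pi*(15/2000)^2 = 1.76715e-04 m^2
Fd = 0.5*Cd*rho*A*v^2 = 0.5*0.5*1.225*1.76715e-04*154^2 = 1.283 N

1.283 N


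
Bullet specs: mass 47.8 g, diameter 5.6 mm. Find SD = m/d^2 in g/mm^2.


SD = m/d^2 = 47.8/5.6^2 = 1.524 g/mm^2

1.524 g/mm^2


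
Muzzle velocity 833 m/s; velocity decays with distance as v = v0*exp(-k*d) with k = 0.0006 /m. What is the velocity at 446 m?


v = v0*exp(-k*d) = 833*exp(-0.0006*446) = 637.4 m/s

637.4 m/s


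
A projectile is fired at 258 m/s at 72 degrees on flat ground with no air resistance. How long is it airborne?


T = 2*v0*sin(theta)/g = 2*258*sin(72°)/9.81 = 50.02 s

50.02 s


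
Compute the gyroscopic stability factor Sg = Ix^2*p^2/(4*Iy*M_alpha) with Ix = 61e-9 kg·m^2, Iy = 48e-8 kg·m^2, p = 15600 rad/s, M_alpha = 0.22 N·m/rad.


Sg = Ix^2 * p^2 / (4 * Iy * M_alpha) = (61e-9)^2 * 15600^2 / (4 * 48e-8 * 0.22) = 2.144

2.144


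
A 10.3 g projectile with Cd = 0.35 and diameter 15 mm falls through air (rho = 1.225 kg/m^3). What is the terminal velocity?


A = pi*(d/2)^2 = pi*(15/2000)^2 = 1.76715e-04 m^2
vt = sqrt(2mg/(Cd*rho*A)) = sqrt(2*0.0103*9.81/(0.35 * 1.225 * 1.76715e-04)) = 51.65 m/s

51.65 m/s


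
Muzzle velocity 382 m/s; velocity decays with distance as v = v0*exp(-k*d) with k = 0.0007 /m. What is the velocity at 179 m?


v = v0*exp(-k*d) = 382*exp(-0.0007*179) = 337 m/s

337 m/s


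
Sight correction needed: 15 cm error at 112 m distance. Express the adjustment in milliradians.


1 mrad subtends 1 cm per 10 m of range, so adj = error_cm / (dist_m / 10) = 15 / (112/10) = 1.339 mrad

1.339 mrad


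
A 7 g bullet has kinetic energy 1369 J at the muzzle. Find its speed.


v = sqrt(2*E/m) = sqrt(2*1369/0.007) = 625.4 m/s

625.4 m/s


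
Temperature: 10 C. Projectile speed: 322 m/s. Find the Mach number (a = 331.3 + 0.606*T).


a = 331.3 + 0.606*(10) = 337.36 m/s
M = v/a = 322/337.36 = 0.9545

0.9545


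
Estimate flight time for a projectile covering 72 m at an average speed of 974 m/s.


t = d/v = 72/974 = 0.07392 s

0.07392 s


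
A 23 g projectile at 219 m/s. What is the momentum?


p = m*v = 0.023*219 = 5.037 kg·m/s

5.037 kg·m/s


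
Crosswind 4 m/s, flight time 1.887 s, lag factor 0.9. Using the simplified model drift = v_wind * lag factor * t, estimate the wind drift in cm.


drift = v_wind * lag * t = 4 * 0.9 * 1.887 = 6.7932 m ≈ 679.3 cm

679.3 cm


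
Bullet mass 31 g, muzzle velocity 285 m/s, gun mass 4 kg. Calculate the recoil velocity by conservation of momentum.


v_recoil = m_p * v_p / m_gun = 0.031 * 285 / 4 = 2.209 m/s

2.209 m/s


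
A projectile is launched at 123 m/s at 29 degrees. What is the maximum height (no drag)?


H = (v0*sin(theta))^2 / (2g) = (123*sin(29°))^2 / (2*9.81) = 181.2 m

181.2 m


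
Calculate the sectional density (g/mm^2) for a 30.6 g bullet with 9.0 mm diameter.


SD = m/d^2 = 30.6/9.0^2 = 0.3778 g/mm^2

0.3778 g/mm^2


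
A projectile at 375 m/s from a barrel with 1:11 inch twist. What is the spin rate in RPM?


twist_m = 11*0.0254 = 0.2794 m
spin = v/twist = 375/0.2794 = 1342.162 rev/s
RPM = spin*60 = 1342.162*60 ≈ 80530 RPM

80530 RPM


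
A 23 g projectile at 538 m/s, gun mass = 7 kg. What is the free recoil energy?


v_r = m_p*v_p/m_gun = 0.023*538/7 = 1.76771 m/s, E_r = 0.5*m_gun*v_r^2 = 0.5*7*1.76771^2 = 10.94 J

10.94 J


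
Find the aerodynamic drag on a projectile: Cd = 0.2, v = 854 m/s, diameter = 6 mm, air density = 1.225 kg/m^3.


A = pi*(d/2)^2 = pi*(6/2000)^2 = 2.82743e-05 m^2
Fd = 0.5*Cd*rho*A*v^2 = 0.5*0.2*1.225*2.82743e-05*854^2 = 2.526 N

2.526 N


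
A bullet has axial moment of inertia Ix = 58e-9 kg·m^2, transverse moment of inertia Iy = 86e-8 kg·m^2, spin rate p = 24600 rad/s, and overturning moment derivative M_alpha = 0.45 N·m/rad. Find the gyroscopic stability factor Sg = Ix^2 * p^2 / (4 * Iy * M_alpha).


Sg = Ix^2 * p^2 / (4 * Iy * M_alpha) = (58e-9)^2 * 24600^2 / (4 * 86e-8 * 0.45) = 1.315

1.315


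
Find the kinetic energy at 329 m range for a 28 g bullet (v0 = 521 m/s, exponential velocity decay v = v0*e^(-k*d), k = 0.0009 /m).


v = v0*exp(-k*d) = 521*exp(-0.0009*329) = 387.475 m/s
E = 0.5*m*v^2 = 0.5*0.028*387.475^2 = 2102 J

2102 J


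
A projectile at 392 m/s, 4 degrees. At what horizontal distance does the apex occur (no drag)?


R = v0^2*sin(2*theta)/g = 392^2*sin(2*4°)/9.81 = 2180.01 m
apex_dist = R/2 = 2180.01/2 = 1090 m

1090 m


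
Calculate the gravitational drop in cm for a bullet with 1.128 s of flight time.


drop = 0.5*g*t^2 = 0.5*9.81*1.128^2 = 6.24104 m ≈ 624.1 cm

624.1 cm


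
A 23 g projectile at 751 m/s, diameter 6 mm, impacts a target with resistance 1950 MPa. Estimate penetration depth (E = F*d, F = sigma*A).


A = pi*(d/2)^2 = pi*(6/2)^2 = 28.2743 mm^2
E = 0.5*m*v^2 = 0.5*0.023*751^2 = 6486.01 J
depth = E/(sigma*A) = 6486.01 J / (1950 MPa * 28.2743 mm^2) = 6486.01/(1950 * 28.2743) m = 0.117639 m ≈ 117.6 mm

117.6 mm


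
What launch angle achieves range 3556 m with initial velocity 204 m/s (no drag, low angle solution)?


sin(2*theta) = R*g/v0^2 = 3556*9.81/204^2 = 0.838244, theta = arcsin(0.838244)/2 = 28.48°

28.48 degrees


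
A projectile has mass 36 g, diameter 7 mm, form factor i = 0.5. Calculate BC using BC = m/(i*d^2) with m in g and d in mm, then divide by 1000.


BC = m/(i*d^2*1000) = 36/(0.5 * 7^2 * 1000) = 0.001469

0.001469


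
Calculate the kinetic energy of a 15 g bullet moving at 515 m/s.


E = 0.5*m*v^2 = 0.5*0.015*515^2 = 1989 J

1989 J


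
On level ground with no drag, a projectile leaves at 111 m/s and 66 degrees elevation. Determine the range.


R = v0^2 * sin(2*theta) / g = 111^2 * sin(2*66°) / 9.81 = 933.4 m

933.4 m


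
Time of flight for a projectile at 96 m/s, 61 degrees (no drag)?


T = 2*v0*sin(theta)/g = 2*96*sin(61°)/9.81 = 17.12 s

17.12 s


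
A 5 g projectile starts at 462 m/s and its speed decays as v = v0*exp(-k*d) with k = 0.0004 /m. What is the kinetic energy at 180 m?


v = v0*exp(-k*d) = 462*exp(-0.0004*180) = 429.905 m/s
E = 0.5*m*v^2 = 0.5*0.005*429.905^2 = 462 J

462 J


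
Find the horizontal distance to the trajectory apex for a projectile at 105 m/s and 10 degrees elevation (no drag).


R = v0^2*sin(2*theta)/g = 105^2*sin(2*10°)/9.81 = 384.38 m
apex_dist = R/2 = 384.38/2 = 192.2 m

192.2 m


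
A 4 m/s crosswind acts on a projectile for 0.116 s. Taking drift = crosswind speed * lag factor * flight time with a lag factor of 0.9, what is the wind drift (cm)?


drift = v_wind * lag * t = 4 * 0.9 * 0.116 = 0.4176 m ≈ 41.76 cm

41.76 cm


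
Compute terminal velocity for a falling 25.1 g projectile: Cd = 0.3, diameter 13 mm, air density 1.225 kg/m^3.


A = pi*(d/2)^2 = pi*(13/2000)^2 = 1.32732e-04 m^2
vt = sqrt(2mg/(Cd*rho*A)) = sqrt(2*0.0251*9.81/(0.3 * 1.225 * 1.32732e-04)) = 100.5 m/s

100.5 m/s


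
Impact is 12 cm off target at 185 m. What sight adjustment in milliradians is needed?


1 mrad subtends 1 cm per 10 m of range, so adj = error_cm / (dist_m / 10) = 12 / (185/10) = 0.6486 mrad

0.6486 mrad


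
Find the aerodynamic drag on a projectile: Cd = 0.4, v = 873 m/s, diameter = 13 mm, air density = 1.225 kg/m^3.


A = pi*(d/2)^2 = pi*(13/2000)^2 = 1.32732e-04 m^2
Fd = 0.5*Cd*rho*A*v^2 = 0.5*0.4*1.225*1.32732e-04*873^2 = 24.78 N

24.78 N


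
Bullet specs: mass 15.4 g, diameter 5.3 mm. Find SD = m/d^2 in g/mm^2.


SD = m/d^2 = 15.4/5.3^2 = 0.5482 g/mm^2

0.5482 g/mm^2


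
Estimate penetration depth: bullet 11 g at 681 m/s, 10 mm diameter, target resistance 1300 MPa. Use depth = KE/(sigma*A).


A = pi*(d/2)^2 = pi*(10/2)^2 = 78.5398 mm^2
E = 0.5*m*v^2 = 0.5*0.011*681^2 = 2550.69 J
depth = E/(sigma*A) = 2550.69 J / (1300 MPa * 78.5398 mm^2) = 2550.69/(1300 * 78.5398) m = 0.0249818 m ≈ 24.98 mm

24.98 mm


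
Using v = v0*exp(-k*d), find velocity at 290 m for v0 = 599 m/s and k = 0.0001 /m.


v = v0*exp(-k*d) = 599*exp(-0.0001*290) = 581.9 m/s

581.9 m/s


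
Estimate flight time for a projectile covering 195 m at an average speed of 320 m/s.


t = d/v = 195/320 = 0.6094 s

0.6094 s


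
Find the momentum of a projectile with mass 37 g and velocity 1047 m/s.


p = m*v = 0.037*1047 = 38.74 kg·m/s

38.74 kg·m/s


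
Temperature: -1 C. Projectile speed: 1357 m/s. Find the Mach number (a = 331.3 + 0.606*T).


a = 331.3 + 0.606*(-1) = 330.694 m/s
M = v/a = 1357/330.694 = 4.103

4.103


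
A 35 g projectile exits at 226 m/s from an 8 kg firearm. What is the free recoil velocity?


v_recoil = m_p * v_p / m_gun = 0.035 * 226 / 8 = 0.9888 m/s

0.9888 m/s


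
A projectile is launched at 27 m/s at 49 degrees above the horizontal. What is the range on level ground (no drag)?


R = v0^2 * sin(2*theta) / g = 27^2 * sin(2*49°) / 9.81 = 73.59 m

73.59 m


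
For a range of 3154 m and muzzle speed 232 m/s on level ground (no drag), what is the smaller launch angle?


sin(2*theta) = R*g/v0^2 = 3154*9.81/232^2 = 0.57485, theta = arcsin(0.57485)/2 = 17.54°

17.54 degrees


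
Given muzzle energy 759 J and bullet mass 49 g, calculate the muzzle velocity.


v = sqrt(2*E/m) = sqrt(2*759/0.049) = 176 m/s

176 m/s


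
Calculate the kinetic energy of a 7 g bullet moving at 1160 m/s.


E = 0.5*m*v^2 = 0.5*0.007*1160^2 = 4710 J

4710 J


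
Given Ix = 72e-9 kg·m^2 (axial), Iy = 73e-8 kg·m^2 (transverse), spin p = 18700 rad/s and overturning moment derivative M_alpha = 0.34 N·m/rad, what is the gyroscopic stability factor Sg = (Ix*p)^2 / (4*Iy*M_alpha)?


Sg = Ix^2 * p^2 / (4 * Iy * M_alpha) = (72e-9)^2 * 18700^2 / (4 * 73e-8 * 0.34) = 1.826

1.826


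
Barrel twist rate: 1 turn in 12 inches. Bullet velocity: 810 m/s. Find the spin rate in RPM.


twist_m = 12*0.0254 = 0.3048 m
spin = v/twist = 810/0.3048 = 2657.48 rev/s
RPM = spin*60 = 2657.48*60 ≈ 159449 RPM

159449 RPM


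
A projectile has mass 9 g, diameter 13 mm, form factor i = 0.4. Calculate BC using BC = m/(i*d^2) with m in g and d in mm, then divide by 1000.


BC = m/(i*d^2*1000) = 9/(0.4 * 13^2 * 1000) = 0.0001331

0.0001331


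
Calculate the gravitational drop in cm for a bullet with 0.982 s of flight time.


drop = 0.5*g*t^2 = 0.5*9.81*0.982^2 = 4.73001 m ≈ 473 cm

473 cm


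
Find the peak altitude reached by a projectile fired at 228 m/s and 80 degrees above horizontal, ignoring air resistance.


H = (v0*sin(theta))^2 / (2g) = (228*sin(80°))^2 / (2*9.81) = 2570 m

2570 m


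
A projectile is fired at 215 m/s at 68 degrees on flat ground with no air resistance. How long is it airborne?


T = 2*v0*sin(theta)/g = 2*215*sin(68°)/9.81 = 40.64 s

40.64 s


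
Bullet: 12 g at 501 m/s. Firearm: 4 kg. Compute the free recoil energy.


v_r = m_p*v_p/m_gun = 0.012*501/4 = 1.503 m/s, E_r = 0.5*m_gun*v_r^2 = 0.5*4*1.503^2 = 4.518 J

4.518 J


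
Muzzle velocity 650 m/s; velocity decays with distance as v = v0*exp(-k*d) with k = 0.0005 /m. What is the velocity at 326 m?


v = v0*exp(-k*d) = 650*exp(-0.0005*326) = 552.2 m/s

552.2 m/s


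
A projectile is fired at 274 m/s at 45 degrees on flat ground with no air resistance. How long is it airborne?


T = 2*v0*sin(theta)/g = 2*274*sin(45°)/9.81 = 39.5 s

39.5 s


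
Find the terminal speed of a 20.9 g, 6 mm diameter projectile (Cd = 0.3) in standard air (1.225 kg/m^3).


A = pi*(d/2)^2 = pi*(6/2000)^2 = 2.82743e-05 m^2
vt = sqrt(2mg/(Cd*rho*A)) = sqrt(2*0.0209*9.81/(0.3 * 1.225 * 2.82743e-05)) = 198.7 m/s

198.7 m/s


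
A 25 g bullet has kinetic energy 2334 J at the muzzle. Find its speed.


v = sqrt(2*E/m) = sqrt(2*2334/0.025) = 432.1 m/s

432.1 m/s


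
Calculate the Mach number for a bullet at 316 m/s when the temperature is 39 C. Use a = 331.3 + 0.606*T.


a = 331.3 + 0.606*(39) = 354.934 m/s
M = v/a = 316/354.934 = 0.8903

0.8903


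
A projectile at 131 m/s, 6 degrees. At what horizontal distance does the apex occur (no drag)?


R = v0^2*sin(2*theta)/g = 131^2*sin(2*6°)/9.81 = 363.708 m
apex_dist = R/2 = 363.708/2 = 181.9 m

181.9 m


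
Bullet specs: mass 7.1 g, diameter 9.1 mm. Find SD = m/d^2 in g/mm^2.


SD = m/d^2 = 7.1/9.1^2 = 0.08574 g/mm^2

0.08574 g/mm^2


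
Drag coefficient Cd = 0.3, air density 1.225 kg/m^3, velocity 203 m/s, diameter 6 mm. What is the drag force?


A = pi*(d/2)^2 = pi*(6/2000)^2 = 2.82743e-05 m^2
Fd = 0.5*Cd*rho*A*v^2 = 0.5*0.3*1.225*2.82743e-05*203^2 = 0.2141 N

0.2141 N


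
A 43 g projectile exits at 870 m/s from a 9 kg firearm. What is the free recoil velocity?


v_recoil = m_p * v_p / m_gun = 0.043 * 870 / 9 = 4.157 m/s

4.157 m/s


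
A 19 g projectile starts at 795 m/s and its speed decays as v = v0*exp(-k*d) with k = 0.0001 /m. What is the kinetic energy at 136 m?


v = v0*exp(-k*d) = 795*exp(-0.0001*136) = 784.261 m/s
E = 0.5*m*v^2 = 0.5*0.019*784.261^2 = 5843 J

5843 J


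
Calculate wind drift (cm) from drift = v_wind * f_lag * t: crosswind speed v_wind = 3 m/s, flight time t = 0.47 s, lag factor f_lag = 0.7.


drift = v_wind * lag * t = 3 * 0.7 * 0.47 = 0.987 m ≈ 98.7 cm

98.7 cm


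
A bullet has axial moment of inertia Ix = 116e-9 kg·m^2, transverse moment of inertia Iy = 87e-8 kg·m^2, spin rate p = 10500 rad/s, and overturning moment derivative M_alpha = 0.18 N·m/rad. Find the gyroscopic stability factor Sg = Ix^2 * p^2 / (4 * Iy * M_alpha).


Sg = Ix^2 * p^2 / (4 * Iy * M_alpha) = (116e-9)^2 * 10500^2 / (4 * 87e-8 * 0.18) = 2.368

2.368


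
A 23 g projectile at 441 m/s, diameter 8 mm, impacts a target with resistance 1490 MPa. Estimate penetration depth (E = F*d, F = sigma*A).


A = pi*(d/2)^2 = pi*(8/2)^2 = 50.2655 mm^2
E = 0.5*m*v^2 = 0.5*0.023*441^2 = 2236.53 J
depth = E/(sigma*A) = 2236.53 J / (1490 MPa * 50.2655 mm^2) = 2236.53/(1490 * 50.2655) m = 0.029862 m ≈ 29.86 mm

29.86 mm


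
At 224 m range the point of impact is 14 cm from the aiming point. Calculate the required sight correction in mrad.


1 mrad subtends 1 cm per 10 m of range, so adj = error_cm / (dist_m / 10) = 14 / (224/10) = 0.625 mrad

0.625 mrad


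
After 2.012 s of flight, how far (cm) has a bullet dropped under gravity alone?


drop = 0.5*g*t^2 = 0.5*9.81*2.012^2 = 19.8561 m ≈ 1986 cm

1986 cm


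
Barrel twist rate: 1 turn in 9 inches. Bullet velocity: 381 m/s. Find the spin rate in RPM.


twist_m = 9*0.0254 = 0.2286 m
spin = v/twist = 381/0.2286 = 1666.667 rev/s
RPM = spin*60 = 1666.667*60 ≈ 100000 RPM

100000 RPM


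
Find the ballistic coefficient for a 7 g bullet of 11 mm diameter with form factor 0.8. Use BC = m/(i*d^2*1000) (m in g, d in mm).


BC = m/(i*d^2*1000) = 7/(0.8 * 11^2 * 1000) = 7.231e-05

7.231e-05


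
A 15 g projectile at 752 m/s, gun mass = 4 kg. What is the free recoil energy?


v_r = m_p*v_p/m_gun = 0.015*752/4 = 2.82 m/s, E_r = 0.5*m_gun*v_r^2 = 0.5*4*2.82^2 = 15.9 J

15.9 J


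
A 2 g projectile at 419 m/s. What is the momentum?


p = m*v = 0.002*419 = 0.838 kg·m/s

0.838 kg·m/s


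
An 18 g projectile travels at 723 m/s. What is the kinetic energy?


E = 0.5*m*v^2 = 0.5*0.018*723^2 = 4705 J

4705 J


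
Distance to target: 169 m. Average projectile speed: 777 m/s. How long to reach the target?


t = d/v = 169/777 = 0.2175 s

0.2175 s


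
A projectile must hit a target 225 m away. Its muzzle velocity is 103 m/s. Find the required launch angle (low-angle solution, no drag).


sin(2*theta) = R*g/v0^2 = 225*9.81/103^2 = 0.208054, theta = arcsin(0.208054)/2 = 6.004°

6.004 degrees


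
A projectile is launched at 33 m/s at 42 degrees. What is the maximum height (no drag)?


H = (v0*sin(theta))^2 / (2g) = (33*sin(42°))^2 / (2*9.81) = 24.85 m

24.85 m


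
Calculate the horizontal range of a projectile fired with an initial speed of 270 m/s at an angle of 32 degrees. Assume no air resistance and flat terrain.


R = v0^2 * sin(2*theta) / g = 270^2 * sin(2*32°) / 9.81 = 6679 m

6679 m


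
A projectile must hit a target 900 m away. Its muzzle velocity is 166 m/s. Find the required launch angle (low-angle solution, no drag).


sin(2*theta) = R*g/v0^2 = 900*9.81/166^2 = 0.320402, theta = arcsin(0.320402)/2 = 9.344°

9.344 degrees


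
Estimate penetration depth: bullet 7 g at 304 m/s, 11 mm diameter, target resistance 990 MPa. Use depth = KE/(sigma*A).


A = pi*(d/2)^2 = pi*(11/2)^2 = 95.0332 mm^2
E = 0.5*m*v^2 = 0.5*0.007*304^2 = 323.456 J
depth = E/(sigma*A) = 323.456 J / (990 MPa * 95.0332 mm^2) = 323.456/(990 * 95.0332) m = 0.00343799 m ≈ 3.438 mm

3.438 mm


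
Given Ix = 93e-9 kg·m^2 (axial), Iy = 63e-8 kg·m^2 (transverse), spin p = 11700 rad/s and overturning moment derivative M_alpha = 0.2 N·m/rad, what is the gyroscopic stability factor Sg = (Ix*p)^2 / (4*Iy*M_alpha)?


Sg = Ix^2 * p^2 / (4 * Iy * M_alpha) = (93e-9)^2 * 11700^2 / (4 * 63e-8 * 0.2) = 2.349

2.349


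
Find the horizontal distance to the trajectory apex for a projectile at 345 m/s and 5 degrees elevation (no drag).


R = v0^2*sin(2*theta)/g = 345^2*sin(2*5°)/9.81 = 2106.88 m
apex_dist = R/2 = 2106.88/2 = 1053 m

1053 m


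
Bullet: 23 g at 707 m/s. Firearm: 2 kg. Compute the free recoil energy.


v_r = m_p*v_p/m_gun = 0.023*707/2 = 8.1305 m/s, E_r = 0.5*m_gun*v_r^2 = 0.5*2*8.1305^2 = 66.11 J

66.11 J


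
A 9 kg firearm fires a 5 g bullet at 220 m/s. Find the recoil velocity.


v_recoil = m_p * v_p / m_gun = 0.005 * 220 / 9 = 0.1222 m/s

0.1222 m/s


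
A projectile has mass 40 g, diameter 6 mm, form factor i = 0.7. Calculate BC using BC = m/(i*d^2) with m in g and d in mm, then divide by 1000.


BC = m/(i*d^2*1000) = 40/(0.7 * 6^2 * 1000) = 0.001587

0.001587


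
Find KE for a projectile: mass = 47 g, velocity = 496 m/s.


E = 0.5*m*v^2 = 0.5*0.047*496^2 = 5781 J

5781 J


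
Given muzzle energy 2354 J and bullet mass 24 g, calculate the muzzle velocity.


v = sqrt(2*E/m) = sqrt(2*2354/0.024) = 442.9 m/s

442.9 m/s


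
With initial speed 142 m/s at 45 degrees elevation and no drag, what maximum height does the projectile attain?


H = (v0*sin(theta))^2 / (2g) = (142*sin(45°))^2 / (2*9.81) = 513.9 m

513.9 m


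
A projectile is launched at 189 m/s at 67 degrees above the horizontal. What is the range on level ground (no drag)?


R = v0^2 * sin(2*theta) / g = 189^2 * sin(2*67°) / 9.81 = 2619 m

2619 m


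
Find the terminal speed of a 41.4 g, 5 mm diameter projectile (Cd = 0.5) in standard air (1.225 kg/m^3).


A = pi*(d/2)^2 = pi*(5/2000)^2 = 1.96350e-05 m^2
vt = sqrt(2mg/(Cd*rho*A)) = sqrt(2*0.0414*9.81/(0.5 * 1.225 * 1.96350e-05)) = 259.9 m/s

259.9 m/s


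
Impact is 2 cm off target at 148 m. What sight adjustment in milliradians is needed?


1 mrad subtends 1 cm per 10 m of range, so adj = error_cm / (dist_m / 10) = 2 / (148/10) = 0.1351 mrad

0.1351 mrad


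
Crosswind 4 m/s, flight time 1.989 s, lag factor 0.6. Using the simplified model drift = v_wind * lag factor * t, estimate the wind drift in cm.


drift = v_wind * lag * t = 4 * 0.6 * 1.989 = 4.7736 m ≈ 477.4 cm

477.4 cm


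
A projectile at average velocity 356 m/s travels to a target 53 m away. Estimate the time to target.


t = d/v = 53/356 = 0.1489 s

0.1489 s


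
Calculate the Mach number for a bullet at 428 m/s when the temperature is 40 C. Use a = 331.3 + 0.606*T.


a = 331.3 + 0.606*(40) = 355.54 m/s
M = v/a = 428/355.54 = 1.204

1.204


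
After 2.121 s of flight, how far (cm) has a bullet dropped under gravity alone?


drop = 0.5*g*t^2 = 0.5*9.81*2.121^2 = 22.0658 m ≈ 2207 cm

2207 cm


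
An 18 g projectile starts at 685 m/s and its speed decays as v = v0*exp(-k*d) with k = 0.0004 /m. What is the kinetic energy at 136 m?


v = v0*exp(-k*d) = 685*exp(-0.0004*136) = 648.731 m/s
E = 0.5*m*v^2 = 0.5*0.018*648.731^2 = 3788 J

3788 J


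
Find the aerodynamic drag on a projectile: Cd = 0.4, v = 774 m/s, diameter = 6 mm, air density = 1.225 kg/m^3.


A = pi*(d/2)^2 = pi*(6/2000)^2 = 2.82743e-05 m^2
Fd = 0.5*Cd*rho*A*v^2 = 0.5*0.4*1.225*2.82743e-05*774^2 = 4.15 N

4.15 N


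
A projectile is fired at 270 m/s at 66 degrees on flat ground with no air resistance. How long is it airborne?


T = 2*v0*sin(theta)/g = 2*270*sin(66°)/9.81 = 50.29 s

50.29 s


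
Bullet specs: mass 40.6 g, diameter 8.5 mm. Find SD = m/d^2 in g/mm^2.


SD = m/d^2 = 40.6/8.5^2 = 0.5619 g/mm^2

0.5619 g/mm^2


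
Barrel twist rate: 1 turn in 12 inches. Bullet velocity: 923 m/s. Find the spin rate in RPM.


twist_m = 12*0.0254 = 0.3048 m
spin = v/twist = 923/0.3048 = 3028.215 rev/s
RPM = spin*60 = 3028.215*60 ≈ 181693 RPM

181693 RPM


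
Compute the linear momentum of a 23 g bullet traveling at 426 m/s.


p = m*v = 0.023*426 = 9.798 kg·m/s

9.798 kg·m/s


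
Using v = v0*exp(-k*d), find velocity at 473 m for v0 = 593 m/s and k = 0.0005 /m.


v = v0*exp(-k*d) = 593*exp(-0.0005*473) = 468.1 m/s

468.1 m/s


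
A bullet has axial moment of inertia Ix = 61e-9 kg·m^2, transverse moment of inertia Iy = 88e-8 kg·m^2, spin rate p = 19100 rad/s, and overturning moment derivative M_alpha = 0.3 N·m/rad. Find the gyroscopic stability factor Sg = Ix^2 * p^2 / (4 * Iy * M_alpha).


Sg = Ix^2 * p^2 / (4 * Iy * M_alpha) = (61e-9)^2 * 19100^2 / (4 * 88e-8 * 0.3) = 1.285

1.285


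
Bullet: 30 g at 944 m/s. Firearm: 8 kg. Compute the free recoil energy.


v_r = m_p*v_p/m_gun = 0.03*944/8 = 3.54 m/s, E_r = 0.5*m_gun*v_r^2 = 0.5*8*3.54^2 = 50.13 J

50.13 J


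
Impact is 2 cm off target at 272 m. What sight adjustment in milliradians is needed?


1 mrad subtends 1 cm per 10 m of range, so adj = error_cm / (dist_m / 10) = 2 / (272/10) = 0.07353 mrad

0.07353 mrad


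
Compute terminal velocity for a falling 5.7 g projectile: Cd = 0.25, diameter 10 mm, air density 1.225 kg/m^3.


A = pi*(d/2)^2 = pi*(10/2000)^2 = 7.85398e-05 m^2
vt = sqrt(2mg/(Cd*rho*A)) = sqrt(2*0.0057*9.81/(0.25 * 1.225 * 7.85398e-05)) = 68.19 m/s

68.19 m/s


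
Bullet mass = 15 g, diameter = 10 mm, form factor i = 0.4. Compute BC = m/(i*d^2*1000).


BC = m/(i*d^2*1000) = 15/(0.4 * 10^2 * 1000) = 0.000375

0.000375


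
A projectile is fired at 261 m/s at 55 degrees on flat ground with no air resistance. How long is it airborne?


T = 2*v0*sin(theta)/g = 2*261*sin(55°)/9.81 = 43.59 s

43.59 s


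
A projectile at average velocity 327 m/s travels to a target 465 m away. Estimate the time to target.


t = d/v = 465/327 = 1.422 s

1.422 s


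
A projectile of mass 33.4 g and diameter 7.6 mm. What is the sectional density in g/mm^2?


SD = m/d^2 = 33.4/7.6^2 = 0.5783 g/mm^2

0.5783 g/mm^2


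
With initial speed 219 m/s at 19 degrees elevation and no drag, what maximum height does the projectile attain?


H = (v0*sin(theta))^2 / (2g) = (219*sin(19°))^2 / (2*9.81) = 259.1 m

259.1 m


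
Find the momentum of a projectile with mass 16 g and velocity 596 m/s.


p = m*v = 0.016*596 = 9.536 kg·m/s

9.536 kg·m/s


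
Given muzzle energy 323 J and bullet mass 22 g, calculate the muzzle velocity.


v = sqrt(2*E/m) = sqrt(2*323/0.022) = 171.4 m/s

171.4 m/s


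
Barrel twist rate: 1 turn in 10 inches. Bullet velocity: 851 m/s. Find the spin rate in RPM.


twist_m = 10*0.0254 = 0.254 m
spin = v/twist = 851/0.254 = 3350.394 rev/s
RPM = spin*60 = 3350.394*60 ≈ 201024 RPM

201024 RPM


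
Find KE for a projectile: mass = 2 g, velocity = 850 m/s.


E = 0.5*m*v^2 = 0.5*0.002*850^2 = 722.5 J

722.5 J


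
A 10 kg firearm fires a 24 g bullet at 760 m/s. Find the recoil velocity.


v_recoil = m_p * v_p / m_gun = 0.024 * 760 / 10 = 1.824 m/s

1.824 m/s


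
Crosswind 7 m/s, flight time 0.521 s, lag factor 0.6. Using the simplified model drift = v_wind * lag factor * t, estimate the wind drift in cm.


drift = v_wind * lag * t = 7 * 0.6 * 0.521 = 2.1882 m ≈ 218.8 cm

218.8 cm


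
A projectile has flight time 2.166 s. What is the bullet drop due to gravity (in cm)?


drop = 0.5*g*t^2 = 0.5*9.81*2.166^2 = 23.0121 m ≈ 2301 cm

2301 cm


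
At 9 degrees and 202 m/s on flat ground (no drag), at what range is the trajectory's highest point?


R = v0^2*sin(2*theta)/g = 202^2*sin(2*9°)/9.81 = 1285.33 m
apex_dist = R/2 = 1285.33/2 = 642.7 m

642.7 m


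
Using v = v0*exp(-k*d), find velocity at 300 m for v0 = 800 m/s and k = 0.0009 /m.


v = v0*exp(-k*d) = 800*exp(-0.0009*300) = 610.7 m/s

610.7 m/s


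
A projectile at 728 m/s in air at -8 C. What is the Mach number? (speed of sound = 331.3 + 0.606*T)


a = 331.3 + 0.606*(-8) = 326.452 m/s
M = v/a = 728/326.452 = 2.23

2.23


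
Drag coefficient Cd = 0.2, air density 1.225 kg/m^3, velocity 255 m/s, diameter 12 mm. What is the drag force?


A = pi*(d/2)^2 = pi*(12/2000)^2 = 1.13097e-04 m^2
Fd = 0.5*Cd*rho*A*v^2 = 0.5*0.2*1.225*1.13097e-04*255^2 = 0.9009 N

0.9009 N


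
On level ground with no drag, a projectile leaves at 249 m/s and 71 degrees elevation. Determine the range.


R = v0^2 * sin(2*theta) / g = 249^2 * sin(2*71°) / 9.81 = 3891 m

3891 m


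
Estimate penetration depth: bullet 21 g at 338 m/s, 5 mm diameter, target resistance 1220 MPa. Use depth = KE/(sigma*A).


A = pi*(d/2)^2 = pi*(5/2)^2 = 19.635 mm^2
E = 0.5*m*v^2 = 0.5*0.021*338^2 = 1199.56 J
depth = E/(sigma*A) = 1199.56 J / (1220 MPa * 19.635 mm^2) = 1199.56/(1220 * 19.635) m = 0.0500764 m ≈ 50.08 mm

50.08 mm


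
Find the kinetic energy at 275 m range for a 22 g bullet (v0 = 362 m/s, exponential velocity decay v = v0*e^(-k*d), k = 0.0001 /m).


v = v0*exp(-k*d) = 362*exp(-0.0001*275) = 352.181 m/s
E = 0.5*m*v^2 = 0.5*0.022*352.181^2 = 1364 J

1364 J


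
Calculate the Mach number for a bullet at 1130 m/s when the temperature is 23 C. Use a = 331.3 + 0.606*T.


a = 331.3 + 0.606*(23) = 345.238 m/s
M = v/a = 1130/345.238 = 3.273

3.273


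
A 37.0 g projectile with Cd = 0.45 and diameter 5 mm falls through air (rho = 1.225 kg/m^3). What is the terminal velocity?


A = pi*(d/2)^2 = pi*(5/2000)^2 = 1.96350e-05 m^2
vt = sqrt(2mg/(Cd*rho*A)) = sqrt(2*0.037*9.81/(0.45 * 1.225 * 1.96350e-05)) = 259 m/s

259 m/s


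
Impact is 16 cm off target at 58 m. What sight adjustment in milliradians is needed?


1 mrad subtends 1 cm per 10 m of range, so adj = error_cm / (dist_m / 10) = 16 / (58/10) = 2.759 mrad

2.759 mrad


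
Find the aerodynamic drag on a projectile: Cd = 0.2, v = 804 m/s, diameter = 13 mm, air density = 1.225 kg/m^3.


A = pi*(d/2)^2 = pi*(13/2000)^2 = 1.32732e-04 m^2
Fd = 0.5*Cd*rho*A*v^2 = 0.5*0.2*1.225*1.32732e-04*804^2 = 10.51 N

10.51 N


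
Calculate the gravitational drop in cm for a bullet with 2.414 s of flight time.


drop = 0.5*g*t^2 = 0.5*9.81*2.414^2 = 28.5834 m ≈ 2858 cm

2858 cm


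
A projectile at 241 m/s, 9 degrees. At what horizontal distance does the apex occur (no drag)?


R = v0^2*sin(2*theta)/g = 241^2*sin(2*9°)/9.81 = 1829.56 m
apex_dist = R/2 = 1829.56/2 = 914.8 m

914.8 m


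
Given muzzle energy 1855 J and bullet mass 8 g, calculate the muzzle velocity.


v = sqrt(2*E/m) = sqrt(2*1855/0.008) = 681 m/s

681 m/s


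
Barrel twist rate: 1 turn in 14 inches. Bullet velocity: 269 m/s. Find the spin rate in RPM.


twist_m = 14*0.0254 = 0.3556 m
spin = v/twist = 269/0.3556 = 756.4679 rev/s
RPM = spin*60 = 756.4679*60 ≈ 45388 RPM

45388 RPM


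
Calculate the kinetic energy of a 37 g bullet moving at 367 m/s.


E = 0.5*m*v^2 = 0.5*0.037*367^2 = 2492 J

2492 J


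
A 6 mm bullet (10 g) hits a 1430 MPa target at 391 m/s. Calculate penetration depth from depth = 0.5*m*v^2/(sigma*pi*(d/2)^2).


A = pi*(d/2)^2 = pi*(6/2)^2 = 28.2743 mm^2
E = 0.5*m*v^2 = 0.5*0.01*391^2 = 764.405 J
depth = E/(sigma*A) = 764.405 J / (1430 MPa * 28.2743 mm^2) = 764.405/(1430 * 28.2743) m = 0.0189058 m ≈ 18.91 mm

18.91 mm


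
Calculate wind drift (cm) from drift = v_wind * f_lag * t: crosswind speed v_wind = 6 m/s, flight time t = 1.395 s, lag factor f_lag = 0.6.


drift = v_wind * lag * t = 6 * 0.6 * 1.395 = 5.022 m ≈ 502.2 cm

502.2 cm


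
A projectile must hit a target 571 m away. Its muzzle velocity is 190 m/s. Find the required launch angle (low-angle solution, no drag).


sin(2*theta) = R*g/v0^2 = 571*9.81/190^2 = 0.155166, theta = arcsin(0.155166)/2 = 4.463°

4.463 degrees


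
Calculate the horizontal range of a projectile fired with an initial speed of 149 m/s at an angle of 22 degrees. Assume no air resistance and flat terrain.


R = v0^2 * sin(2*theta) / g = 149^2 * sin(2*22°) / 9.81 = 1572 m

1572 m


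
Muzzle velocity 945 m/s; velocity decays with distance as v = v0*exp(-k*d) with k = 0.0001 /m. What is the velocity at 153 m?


v = v0*exp(-k*d) = 945*exp(-0.0001*153) = 930.7 m/s

930.7 m/s


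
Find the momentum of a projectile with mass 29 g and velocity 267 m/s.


p = m*v = 0.029*267 = 7.743 kg·m/s

7.743 kg·m/s


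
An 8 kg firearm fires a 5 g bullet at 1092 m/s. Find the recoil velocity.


v_recoil = m_p * v_p / m_gun = 0.005 * 1092 / 8 = 0.6825 m/s

0.6825 m/s


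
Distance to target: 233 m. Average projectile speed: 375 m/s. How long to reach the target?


t = d/v = 233/375 = 0.6213 s

0.6213 s


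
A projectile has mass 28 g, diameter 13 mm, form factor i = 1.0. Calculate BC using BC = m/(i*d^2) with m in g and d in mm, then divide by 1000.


BC = m/(i*d^2*1000) = 28/(1.0 * 13^2 * 1000) = 0.0001657

0.0001657


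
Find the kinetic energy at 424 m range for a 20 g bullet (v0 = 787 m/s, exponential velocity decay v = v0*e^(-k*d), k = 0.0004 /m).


v = v0*exp(-k*d) = 787*exp(-0.0004*424) = 664.23 m/s
E = 0.5*m*v^2 = 0.5*0.02*664.23^2 = 4412 J

4412 J


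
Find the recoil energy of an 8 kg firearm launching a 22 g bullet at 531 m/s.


v_r = m_p*v_p/m_gun = 0.022*531/8 = 1.46025 m/s, E_r = 0.5*m_gun*v_r^2 = 0.5*8*1.46025^2 = 8.529 J

8.529 J


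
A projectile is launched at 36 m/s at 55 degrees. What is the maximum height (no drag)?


H = (v0*sin(theta))^2 / (2g) = (36*sin(55°))^2 / (2*9.81) = 44.32 m

44.32 m


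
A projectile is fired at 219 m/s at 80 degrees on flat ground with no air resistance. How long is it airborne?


T = 2*v0*sin(theta)/g = 2*219*sin(80°)/9.81 = 43.97 s

43.97 s


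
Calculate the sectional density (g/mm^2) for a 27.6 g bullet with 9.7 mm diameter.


SD = m/d^2 = 27.6/9.7^2 = 0.2933 g/mm^2

0.2933 g/mm^2


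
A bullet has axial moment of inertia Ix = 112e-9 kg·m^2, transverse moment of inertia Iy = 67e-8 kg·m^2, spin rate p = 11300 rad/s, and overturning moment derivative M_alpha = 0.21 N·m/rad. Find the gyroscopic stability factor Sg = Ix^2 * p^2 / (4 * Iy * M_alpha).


Sg = Ix^2 * p^2 / (4 * Iy * M_alpha) = (112e-9)^2 * 11300^2 / (4 * 67e-8 * 0.21) = 2.846

2.846


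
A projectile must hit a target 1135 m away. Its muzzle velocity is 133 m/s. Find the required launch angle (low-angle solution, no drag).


sin(2*theta) = R*g/v0^2 = 1135*9.81/133^2 = 0.629451, theta = arcsin(0.629451)/2 = 19.5°

19.5 degrees


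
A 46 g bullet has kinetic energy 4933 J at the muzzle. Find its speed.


v = sqrt(2*E/m) = sqrt(2*4933/0.046) = 463.1 m/s

463.1 m/s


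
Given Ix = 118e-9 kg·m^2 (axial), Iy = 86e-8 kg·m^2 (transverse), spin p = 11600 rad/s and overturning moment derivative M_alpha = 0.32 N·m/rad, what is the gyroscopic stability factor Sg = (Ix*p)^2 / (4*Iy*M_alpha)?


Sg = Ix^2 * p^2 / (4 * Iy * M_alpha) = (118e-9)^2 * 11600^2 / (4 * 86e-8 * 0.32) = 1.702

1.702


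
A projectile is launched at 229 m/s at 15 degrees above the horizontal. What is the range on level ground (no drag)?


R = v0^2 * sin(2*theta) / g = 229^2 * sin(2*15°) / 9.81 = 2673 m

2673 m


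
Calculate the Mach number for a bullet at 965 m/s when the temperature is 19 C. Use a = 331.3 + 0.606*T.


a = 331.3 + 0.606*(19) = 342.814 m/s
M = v/a = 965/342.814 = 2.815

2.815


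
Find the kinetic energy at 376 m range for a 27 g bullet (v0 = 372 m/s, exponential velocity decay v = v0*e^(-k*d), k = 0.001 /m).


v = v0*exp(-k*d) = 372*exp(-0.001*376) = 255.416 m/s
E = 0.5*m*v^2 = 0.5*0.027*255.416^2 = 880.7 J

880.7 J


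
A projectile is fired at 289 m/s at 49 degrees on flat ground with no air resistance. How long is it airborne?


T = 2*v0*sin(theta)/g = 2*289*sin(49°)/9.81 = 44.47 s

44.47 s


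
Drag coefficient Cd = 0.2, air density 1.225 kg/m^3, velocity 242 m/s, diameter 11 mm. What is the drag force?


A = pi*(d/2)^2 = pi*(11/2000)^2 = 9.50332e-05 m^2
Fd = 0.5*Cd*rho*A*v^2 = 0.5*0.2*1.225*9.50332e-05*242^2 = 0.6818 N

0.6818 N


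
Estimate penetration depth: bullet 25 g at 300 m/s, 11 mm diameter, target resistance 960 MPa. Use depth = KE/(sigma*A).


A = pi*(d/2)^2 = pi*(11/2)^2 = 95.0332 mm^2
E = 0.5*m*v^2 = 0.5*0.025*300^2 = 1125 J
depth = E/(sigma*A) = 1125 J / (960 MPa * 95.0332 mm^2) = 1125/(960 * 95.0332) m = 0.0123312 m ≈ 12.33 mm

12.33 mm


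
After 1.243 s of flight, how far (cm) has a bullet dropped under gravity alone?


drop = 0.5*g*t^2 = 0.5*9.81*1.243^2 = 7.57847 m ≈ 757.8 cm

757.8 cm


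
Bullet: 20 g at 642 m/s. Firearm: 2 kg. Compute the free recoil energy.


v_r = m_p*v_p/m_gun = 0.02*642/2 = 6.42 m/s, E_r = 0.5*m_gun*v_r^2 = 0.5*2*6.42^2 = 41.22 J

41.22 J


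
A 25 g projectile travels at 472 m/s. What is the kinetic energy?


E = 0.5*m*v^2 = 0.5*0.025*472^2 = 2785 J

2785 J


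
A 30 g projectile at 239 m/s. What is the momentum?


p = m*v = 0.03*239 = 7.17 kg·m/s

7.17 kg·m/s


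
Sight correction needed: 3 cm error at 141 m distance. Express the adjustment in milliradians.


1 mrad subtends 1 cm per 10 m of range, so adj = error_cm / (dist_m / 10) = 3 / (141/10) = 0.2128 mrad

0.2128 mrad


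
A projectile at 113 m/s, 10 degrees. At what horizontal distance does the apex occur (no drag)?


R = v0^2*sin(2*theta)/g = 113^2*sin(2*10°)/9.81 = 445.184 m
apex_dist = R/2 = 445.184/2 = 222.6 m

222.6 m


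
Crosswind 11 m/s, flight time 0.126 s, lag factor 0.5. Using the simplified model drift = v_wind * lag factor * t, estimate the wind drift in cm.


drift = v_wind * lag * t = 11 * 0.5 * 0.126 = 0.693 m ≈ 69.3 cm

69.3 cm


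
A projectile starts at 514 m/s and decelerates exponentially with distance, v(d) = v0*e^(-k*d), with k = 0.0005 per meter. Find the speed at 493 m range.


v = v0*exp(-k*d) = 514*exp(-0.0005*493) = 401.7 m/s

401.7 m/s


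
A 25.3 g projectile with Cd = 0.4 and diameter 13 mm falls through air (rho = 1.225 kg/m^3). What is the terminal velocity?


A = pi*(d/2)^2 = pi*(13/2000)^2 = 1.32732e-04 m^2
vt = sqrt(2mg/(Cd*rho*A)) = sqrt(2*0.0253*9.81/(0.4 * 1.225 * 1.32732e-04)) = 87.36 m/s

87.36 m/s


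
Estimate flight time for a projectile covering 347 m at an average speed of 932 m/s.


t = d/v = 347/932 = 0.3723 s

0.3723 s
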